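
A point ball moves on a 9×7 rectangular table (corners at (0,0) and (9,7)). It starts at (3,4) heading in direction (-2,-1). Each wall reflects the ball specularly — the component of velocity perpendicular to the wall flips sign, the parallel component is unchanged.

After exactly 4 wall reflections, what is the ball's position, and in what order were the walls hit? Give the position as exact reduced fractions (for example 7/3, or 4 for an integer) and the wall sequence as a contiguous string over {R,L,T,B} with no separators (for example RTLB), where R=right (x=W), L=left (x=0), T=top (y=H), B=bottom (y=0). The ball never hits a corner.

Final position: (0,13/2)
Wall sequence: LBRL

1. t=3/2 → L at (0,5/2); v=(2,-1)
2. t=5/2 → B at (5,0); v=(2,1)
3. t=2 → R at (9,2); v=(-2,1)
4. t=9/2 → L at (0,13/2); v=(2,1)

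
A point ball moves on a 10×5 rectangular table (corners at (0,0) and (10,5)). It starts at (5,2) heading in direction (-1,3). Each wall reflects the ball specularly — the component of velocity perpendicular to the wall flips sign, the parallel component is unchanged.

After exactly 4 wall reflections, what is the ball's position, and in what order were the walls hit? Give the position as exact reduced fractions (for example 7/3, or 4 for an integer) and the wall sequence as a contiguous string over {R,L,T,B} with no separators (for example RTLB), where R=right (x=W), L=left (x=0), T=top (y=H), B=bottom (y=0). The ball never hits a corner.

Final position: (0,3)
Wall sequence: TBTL

1. t=1 → T at (4,5); v=(-1,-3)
2. t=5/3 → B at (7/3,0); v=(-1,3)
3. t=5/3 → T at (2/3,5); v=(-1,-3)
4. t=2/3 → L at (0,3); v=(1,-3)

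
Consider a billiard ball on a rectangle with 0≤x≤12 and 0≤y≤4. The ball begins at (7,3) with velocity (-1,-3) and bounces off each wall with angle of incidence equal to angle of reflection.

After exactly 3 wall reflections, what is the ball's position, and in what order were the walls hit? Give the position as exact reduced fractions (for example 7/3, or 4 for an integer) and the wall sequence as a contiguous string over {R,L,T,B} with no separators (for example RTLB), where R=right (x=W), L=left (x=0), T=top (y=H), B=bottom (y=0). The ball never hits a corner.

Final position: (10/3,0)
Wall sequence: BTB

1. t=1 → B at (6,0); v=(-1,3)
2. t=4/3 → T at (14/3,4); v=(-1,-3)
3. t=4/3 → B at (10/3,0); v=(-1,3)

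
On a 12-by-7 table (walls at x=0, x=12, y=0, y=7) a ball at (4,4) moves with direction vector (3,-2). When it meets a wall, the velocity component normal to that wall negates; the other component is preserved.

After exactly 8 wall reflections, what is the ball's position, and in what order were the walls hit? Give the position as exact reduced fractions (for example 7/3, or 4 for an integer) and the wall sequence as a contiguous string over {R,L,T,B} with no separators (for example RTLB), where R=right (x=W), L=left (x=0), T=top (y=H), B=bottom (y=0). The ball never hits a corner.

Final position: (0,8/3)
Wall sequence: BRTLBRTL

1. t=2 → B at (10,0); v=(3,2)
2. t=2/3 → R at (12,4/3); v=(-3,2)
3. t=17/6 → T at (7/2,7); v=(-3,-2)
4. t=7/6 → L at (0,14/3); v=(3,-2)
5. t=7/3 → B at (7,0); v=(3,2)
6. t=5/3 → R at (12,10/3); v=(-3,2)
7. t=11/6 → T at (13/2,7); v=(-3,-2)
8. t=13/6 → L at (0,8/3); v=(3,-2)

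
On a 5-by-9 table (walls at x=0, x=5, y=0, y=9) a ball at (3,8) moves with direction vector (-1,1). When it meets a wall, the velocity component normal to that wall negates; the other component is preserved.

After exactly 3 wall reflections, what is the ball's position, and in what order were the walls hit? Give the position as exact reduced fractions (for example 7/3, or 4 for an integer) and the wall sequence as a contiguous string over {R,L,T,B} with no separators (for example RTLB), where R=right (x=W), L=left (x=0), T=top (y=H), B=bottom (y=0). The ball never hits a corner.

1. t=1 → T at (2,9); v=(-1,-1)
2. t=2 → L at (0,7); v=(1,-1)
3. t=5 → R at (5,2); v=(-1,-1)

Final position: (5,2)
Wall sequence: TLR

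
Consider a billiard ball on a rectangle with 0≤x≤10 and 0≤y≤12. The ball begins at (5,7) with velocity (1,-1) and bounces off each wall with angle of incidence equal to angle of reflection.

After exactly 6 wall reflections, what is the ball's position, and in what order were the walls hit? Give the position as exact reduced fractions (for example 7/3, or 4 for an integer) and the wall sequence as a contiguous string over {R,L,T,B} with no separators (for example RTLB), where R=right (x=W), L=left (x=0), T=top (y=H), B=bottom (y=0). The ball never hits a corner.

Final position: (4,0)
Wall sequence: RBLTRB

1. t=5 → R at (10,2); v=(-1,-1)
2. t=2 → B at (8,0); v=(-1,1)
3. t=8 → L at (0,8); v=(1,1)
4. t=4 → T at (4,12); v=(1,-1)
5. t=6 → R at (10,6); v=(-1,-1)
6. t=6 → B at (4,0); v=(-1,1)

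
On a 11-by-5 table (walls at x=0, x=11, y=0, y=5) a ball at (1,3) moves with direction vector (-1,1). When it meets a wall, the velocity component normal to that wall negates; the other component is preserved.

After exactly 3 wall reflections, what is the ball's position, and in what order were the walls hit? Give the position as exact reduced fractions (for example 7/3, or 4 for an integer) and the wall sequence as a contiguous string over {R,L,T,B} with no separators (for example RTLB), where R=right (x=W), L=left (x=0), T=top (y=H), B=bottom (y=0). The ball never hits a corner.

Final position: (6,0)
Wall sequence: LTB

1. t=1 → L at (0,4); v=(1,1)
2. t=1 → T at (1,5); v=(1,-1)
3. t=5 → B at (6,0); v=(1,1)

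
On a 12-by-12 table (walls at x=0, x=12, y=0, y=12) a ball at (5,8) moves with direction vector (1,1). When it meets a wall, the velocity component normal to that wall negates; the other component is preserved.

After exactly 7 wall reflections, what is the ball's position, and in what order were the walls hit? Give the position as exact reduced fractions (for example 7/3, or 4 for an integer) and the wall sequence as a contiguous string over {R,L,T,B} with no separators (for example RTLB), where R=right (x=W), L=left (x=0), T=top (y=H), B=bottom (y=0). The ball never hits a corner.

1. t=4 → T at (9,12); v=(1,-1)
2. t=3 → R at (12,9); v=(-1,-1)
3. t=9 → B at (3,0); v=(-1,1)
4. t=3 → L at (0,3); v=(1,1)
5. t=9 → T at (9,12); v=(1,-1)
6. t=3 → R at (12,9); v=(-1,-1)
7. t=9 → B at (3,0); v=(-1,1)

Final position: (3,0)
Wall sequence: TRBLTRB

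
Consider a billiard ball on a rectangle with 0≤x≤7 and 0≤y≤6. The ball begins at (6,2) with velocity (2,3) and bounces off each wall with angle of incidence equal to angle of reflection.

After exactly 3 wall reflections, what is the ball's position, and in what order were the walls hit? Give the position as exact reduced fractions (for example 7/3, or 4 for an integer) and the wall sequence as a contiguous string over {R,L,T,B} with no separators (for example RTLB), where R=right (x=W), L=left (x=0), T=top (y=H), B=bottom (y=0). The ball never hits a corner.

1. t=1/2 → R at (7,7/2); v=(-2,3)
2. t=5/6 → T at (16/3,6); v=(-2,-3)
3. t=2 → B at (4/3,0); v=(-2,3)

Final position: (4/3,0)
Wall sequence: RTB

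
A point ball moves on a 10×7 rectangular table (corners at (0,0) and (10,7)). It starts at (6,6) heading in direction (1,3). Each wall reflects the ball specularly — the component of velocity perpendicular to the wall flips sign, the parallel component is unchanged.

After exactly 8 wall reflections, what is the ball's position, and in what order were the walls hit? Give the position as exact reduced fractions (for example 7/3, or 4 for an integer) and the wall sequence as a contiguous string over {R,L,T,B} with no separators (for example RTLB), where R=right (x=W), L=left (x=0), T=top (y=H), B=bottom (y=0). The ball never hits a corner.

1. t=1/3 → T at (19/3,7); v=(1,-3)
2. t=7/3 → B at (26/3,0); v=(1,3)
3. t=4/3 → R at (10,4); v=(-1,3)
4. t=1 → T at (9,7); v=(-1,-3)
5. t=7/3 → B at (20/3,0); v=(-1,3)
6. t=7/3 → T at (13/3,7); v=(-1,-3)
7. t=7/3 → B at (2,0); v=(-1,3)
8. t=2 → L at (0,6); v=(1,3)

Final position: (0,6)
Wall sequence: TBRTBTBL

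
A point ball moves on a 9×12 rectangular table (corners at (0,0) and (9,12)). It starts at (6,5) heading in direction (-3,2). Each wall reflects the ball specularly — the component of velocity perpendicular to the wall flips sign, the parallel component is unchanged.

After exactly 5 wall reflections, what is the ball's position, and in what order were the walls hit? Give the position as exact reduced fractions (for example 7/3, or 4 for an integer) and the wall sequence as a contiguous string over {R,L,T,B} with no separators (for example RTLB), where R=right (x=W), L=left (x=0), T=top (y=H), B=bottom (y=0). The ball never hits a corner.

1. t=2 → L at (0,9); v=(3,2)
2. t=3/2 → T at (9/2,12); v=(3,-2)
3. t=3/2 → R at (9,9); v=(-3,-2)
4. t=3 → L at (0,3); v=(3,-2)
5. t=3/2 → B at (9/2,0); v=(3,2)

Final position: (9/2,0)
Wall sequence: LTRLB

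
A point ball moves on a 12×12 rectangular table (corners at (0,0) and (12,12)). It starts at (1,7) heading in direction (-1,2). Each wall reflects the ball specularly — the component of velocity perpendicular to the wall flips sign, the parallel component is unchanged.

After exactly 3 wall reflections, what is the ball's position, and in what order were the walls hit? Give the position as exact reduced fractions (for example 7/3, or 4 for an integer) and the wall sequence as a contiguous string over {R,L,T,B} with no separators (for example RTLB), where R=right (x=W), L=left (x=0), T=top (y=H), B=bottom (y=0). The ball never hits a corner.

Final position: (15/2,0)
Wall sequence: LTB

1. t=1 → L at (0,9); v=(1,2)
2. t=3/2 → T at (3/2,12); v=(1,-2)
3. t=6 → B at (15/2,0); v=(1,2)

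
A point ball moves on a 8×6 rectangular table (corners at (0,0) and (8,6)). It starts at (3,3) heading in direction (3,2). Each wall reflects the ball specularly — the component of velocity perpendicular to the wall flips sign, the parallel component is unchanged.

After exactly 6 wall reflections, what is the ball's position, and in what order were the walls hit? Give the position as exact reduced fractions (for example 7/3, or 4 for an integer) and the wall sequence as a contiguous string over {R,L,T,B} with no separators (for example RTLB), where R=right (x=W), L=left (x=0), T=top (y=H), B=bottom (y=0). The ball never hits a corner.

1. t=3/2 → T at (15/2,6); v=(3,-2)
2. t=1/6 → R at (8,17/3); v=(-3,-2)
3. t=8/3 → L at (0,1/3); v=(3,-2)
4. t=1/6 → B at (1/2,0); v=(3,2)
5. t=5/2 → R at (8,5); v=(-3,2)
6. t=1/2 → T at (13/2,6); v=(-3,-2)

Final position: (13/2,6)
Wall sequence: TRLBRT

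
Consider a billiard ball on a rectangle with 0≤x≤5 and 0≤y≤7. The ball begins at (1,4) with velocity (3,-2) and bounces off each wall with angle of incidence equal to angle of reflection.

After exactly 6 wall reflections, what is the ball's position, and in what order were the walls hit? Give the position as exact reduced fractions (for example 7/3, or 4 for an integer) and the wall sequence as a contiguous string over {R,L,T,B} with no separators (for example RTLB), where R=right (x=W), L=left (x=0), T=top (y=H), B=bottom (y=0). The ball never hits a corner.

1. t=4/3 → R at (5,4/3); v=(-3,-2)
2. t=2/3 → B at (3,0); v=(-3,2)
3. t=1 → L at (0,2); v=(3,2)
4. t=5/3 → R at (5,16/3); v=(-3,2)
5. t=5/6 → T at (5/2,7); v=(-3,-2)
6. t=5/6 → L at (0,16/3); v=(3,-2)

Final position: (0,16/3)
Wall sequence: RBLRTL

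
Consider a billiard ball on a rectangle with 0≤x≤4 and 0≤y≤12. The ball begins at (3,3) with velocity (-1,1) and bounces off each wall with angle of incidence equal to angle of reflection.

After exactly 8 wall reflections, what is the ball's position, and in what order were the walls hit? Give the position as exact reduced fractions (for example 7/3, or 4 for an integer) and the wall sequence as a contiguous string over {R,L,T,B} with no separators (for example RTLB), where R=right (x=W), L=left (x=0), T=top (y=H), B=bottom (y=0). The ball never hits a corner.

1. t=3 → L at (0,6); v=(1,1)
2. t=4 → R at (4,10); v=(-1,1)
3. t=2 → T at (2,12); v=(-1,-1)
4. t=2 → L at (0,10); v=(1,-1)
5. t=4 → R at (4,6); v=(-1,-1)
6. t=4 → L at (0,2); v=(1,-1)
7. t=2 → B at (2,0); v=(1,1)
8. t=2 → R at (4,2); v=(-1,1)

Final position: (4,2)
Wall sequence: LRTLRLBR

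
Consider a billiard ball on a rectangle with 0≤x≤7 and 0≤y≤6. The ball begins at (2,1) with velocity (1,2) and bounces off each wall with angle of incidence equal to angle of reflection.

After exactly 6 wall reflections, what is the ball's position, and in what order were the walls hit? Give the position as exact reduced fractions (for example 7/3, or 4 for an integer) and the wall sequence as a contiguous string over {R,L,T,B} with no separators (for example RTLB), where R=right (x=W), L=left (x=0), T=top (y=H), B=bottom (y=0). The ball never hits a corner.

Final position: (0,1)
Wall sequence: TRBTBL

1. t=5/2 → T at (9/2,6); v=(1,-2)
2. t=5/2 → R at (7,1); v=(-1,-2)
3. t=1/2 → B at (13/2,0); v=(-1,2)
4. t=3 → T at (7/2,6); v=(-1,-2)
5. t=3 → B at (1/2,0); v=(-1,2)
6. t=1/2 → L at (0,1); v=(1,2)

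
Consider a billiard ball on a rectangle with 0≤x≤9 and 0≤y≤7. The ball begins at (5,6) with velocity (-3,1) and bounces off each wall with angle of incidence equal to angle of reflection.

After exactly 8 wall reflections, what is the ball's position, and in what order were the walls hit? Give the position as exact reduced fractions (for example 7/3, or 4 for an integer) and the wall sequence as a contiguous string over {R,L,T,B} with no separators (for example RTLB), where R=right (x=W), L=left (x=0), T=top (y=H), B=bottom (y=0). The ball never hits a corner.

1. t=1 → T at (2,7); v=(-3,-1)
2. t=2/3 → L at (0,19/3); v=(3,-1)
3. t=3 → R at (9,10/3); v=(-3,-1)
4. t=3 → L at (0,1/3); v=(3,-1)
5. t=1/3 → B at (1,0); v=(3,1)
6. t=8/3 → R at (9,8/3); v=(-3,1)
7. t=3 → L at (0,17/3); v=(3,1)
8. t=4/3 → T at (4,7); v=(3,-1)

Final position: (4,7)
Wall sequence: TLRLBRLT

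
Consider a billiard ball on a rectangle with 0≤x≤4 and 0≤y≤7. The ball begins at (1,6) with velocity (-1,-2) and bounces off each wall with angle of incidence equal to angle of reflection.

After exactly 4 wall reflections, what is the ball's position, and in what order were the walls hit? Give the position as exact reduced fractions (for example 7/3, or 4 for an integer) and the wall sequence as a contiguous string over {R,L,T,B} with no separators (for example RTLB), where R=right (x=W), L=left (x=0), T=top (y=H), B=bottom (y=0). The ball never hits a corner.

Final position: (5/2,7)
Wall sequence: LBRT

1. t=1 → L at (0,4); v=(1,-2)
2. t=2 → B at (2,0); v=(1,2)
3. t=2 → R at (4,4); v=(-1,2)
4. t=3/2 → T at (5/2,7); v=(-1,-2)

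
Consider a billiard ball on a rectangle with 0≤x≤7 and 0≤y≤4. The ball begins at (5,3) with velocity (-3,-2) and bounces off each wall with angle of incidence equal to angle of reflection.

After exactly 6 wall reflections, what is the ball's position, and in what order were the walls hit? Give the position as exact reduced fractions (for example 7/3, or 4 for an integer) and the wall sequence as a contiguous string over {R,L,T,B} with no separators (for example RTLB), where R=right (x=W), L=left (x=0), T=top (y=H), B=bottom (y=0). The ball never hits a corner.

Final position: (0,5/3)
Wall sequence: BLTRBL

1. t=3/2 → B at (1/2,0); v=(-3,2)
2. t=1/6 → L at (0,1/3); v=(3,2)
3. t=11/6 → T at (11/2,4); v=(3,-2)
4. t=1/2 → R at (7,3); v=(-3,-2)
5. t=3/2 → B at (5/2,0); v=(-3,2)
6. t=5/6 → L at (0,5/3); v=(3,2)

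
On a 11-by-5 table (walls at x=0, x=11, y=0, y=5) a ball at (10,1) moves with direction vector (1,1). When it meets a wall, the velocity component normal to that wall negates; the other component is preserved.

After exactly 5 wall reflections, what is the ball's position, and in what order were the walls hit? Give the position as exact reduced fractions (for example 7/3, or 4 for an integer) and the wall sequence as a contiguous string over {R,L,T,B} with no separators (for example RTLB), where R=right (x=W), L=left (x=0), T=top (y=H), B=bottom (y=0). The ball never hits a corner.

1. t=1 → R at (11,2); v=(-1,1)
2. t=3 → T at (8,5); v=(-1,-1)
3. t=5 → B at (3,0); v=(-1,1)
4. t=3 → L at (0,3); v=(1,1)
5. t=2 → T at (2,5); v=(1,-1)

Final position: (2,5)
Wall sequence: RTBLT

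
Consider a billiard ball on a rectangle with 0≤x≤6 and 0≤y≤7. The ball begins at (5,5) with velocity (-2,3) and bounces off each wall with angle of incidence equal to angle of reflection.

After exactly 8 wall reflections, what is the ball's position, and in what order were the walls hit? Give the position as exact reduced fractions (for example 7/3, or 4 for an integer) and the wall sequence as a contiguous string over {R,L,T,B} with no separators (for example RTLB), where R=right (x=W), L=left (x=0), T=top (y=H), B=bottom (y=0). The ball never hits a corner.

Final position: (3,7)
Wall sequence: TLBTRBLT

1. t=2/3 → T at (11/3,7); v=(-2,-3)
2. t=11/6 → L at (0,3/2); v=(2,-3)
3. t=1/2 → B at (1,0); v=(2,3)
4. t=7/3 → T at (17/3,7); v=(2,-3)
5. t=1/6 → R at (6,13/2); v=(-2,-3)
6. t=13/6 → B at (5/3,0); v=(-2,3)
7. t=5/6 → L at (0,5/2); v=(2,3)
8. t=3/2 → T at (3,7); v=(2,-3)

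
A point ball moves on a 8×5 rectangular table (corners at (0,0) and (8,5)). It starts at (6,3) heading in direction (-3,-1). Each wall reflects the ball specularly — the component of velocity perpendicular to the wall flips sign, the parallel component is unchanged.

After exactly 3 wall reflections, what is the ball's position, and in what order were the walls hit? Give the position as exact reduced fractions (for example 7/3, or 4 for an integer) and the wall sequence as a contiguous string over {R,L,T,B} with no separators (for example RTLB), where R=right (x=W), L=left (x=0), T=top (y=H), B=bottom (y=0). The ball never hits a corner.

1. t=2 → L at (0,1); v=(3,-1)
2. t=1 → B at (3,0); v=(3,1)
3. t=5/3 → R at (8,5/3); v=(-3,1)

Final position: (8,5/3)
Wall sequence: LBR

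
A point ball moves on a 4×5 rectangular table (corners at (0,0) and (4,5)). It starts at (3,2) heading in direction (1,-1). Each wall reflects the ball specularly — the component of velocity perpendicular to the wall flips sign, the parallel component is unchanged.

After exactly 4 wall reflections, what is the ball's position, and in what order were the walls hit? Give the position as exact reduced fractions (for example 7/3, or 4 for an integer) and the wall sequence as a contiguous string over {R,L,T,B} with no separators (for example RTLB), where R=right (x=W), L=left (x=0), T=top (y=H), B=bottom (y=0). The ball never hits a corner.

1. t=1 → R at (4,1); v=(-1,-1)
2. t=1 → B at (3,0); v=(-1,1)
3. t=3 → L at (0,3); v=(1,1)
4. t=2 → T at (2,5); v=(1,-1)

Final position: (2,5)
Wall sequence: RBLT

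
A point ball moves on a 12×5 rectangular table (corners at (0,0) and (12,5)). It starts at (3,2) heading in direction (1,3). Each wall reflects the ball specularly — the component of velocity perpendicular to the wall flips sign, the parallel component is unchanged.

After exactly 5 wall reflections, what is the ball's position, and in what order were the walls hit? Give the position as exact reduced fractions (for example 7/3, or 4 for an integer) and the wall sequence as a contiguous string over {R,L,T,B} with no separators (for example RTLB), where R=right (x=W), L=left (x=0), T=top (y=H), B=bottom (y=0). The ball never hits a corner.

Final position: (32/3,5)
Wall sequence: TBTBT

1. t=1 → T at (4,5); v=(1,-3)
2. t=5/3 → B at (17/3,0); v=(1,3)
3. t=5/3 → T at (22/3,5); v=(1,-3)
4. t=5/3 → B at (9,0); v=(1,3)
5. t=5/3 → T at (32/3,5); v=(1,-3)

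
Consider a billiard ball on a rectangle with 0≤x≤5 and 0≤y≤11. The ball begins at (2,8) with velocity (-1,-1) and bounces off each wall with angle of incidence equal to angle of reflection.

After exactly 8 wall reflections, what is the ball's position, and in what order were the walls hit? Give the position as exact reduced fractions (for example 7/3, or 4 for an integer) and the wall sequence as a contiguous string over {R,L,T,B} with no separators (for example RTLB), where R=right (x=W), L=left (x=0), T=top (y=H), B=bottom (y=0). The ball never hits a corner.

1. t=2 → L at (0,6); v=(1,-1)
2. t=5 → R at (5,1); v=(-1,-1)
3. t=1 → B at (4,0); v=(-1,1)
4. t=4 → L at (0,4); v=(1,1)
5. t=5 → R at (5,9); v=(-1,1)
6. t=2 → T at (3,11); v=(-1,-1)
7. t=3 → L at (0,8); v=(1,-1)
8. t=5 → R at (5,3); v=(-1,-1)

Final position: (5,3)
Wall sequence: LRBLRTLR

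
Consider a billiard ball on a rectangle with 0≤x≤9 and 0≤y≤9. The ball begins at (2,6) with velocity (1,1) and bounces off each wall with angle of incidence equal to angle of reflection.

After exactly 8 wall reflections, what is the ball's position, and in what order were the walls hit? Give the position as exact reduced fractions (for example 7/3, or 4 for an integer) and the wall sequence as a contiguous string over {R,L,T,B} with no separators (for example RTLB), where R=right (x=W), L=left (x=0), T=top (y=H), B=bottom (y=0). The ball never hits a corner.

Final position: (0,4)
Wall sequence: TRBLTRBL

1. t=3 → T at (5,9); v=(1,-1)
2. t=4 → R at (9,5); v=(-1,-1)
3. t=5 → B at (4,0); v=(-1,1)
4. t=4 → L at (0,4); v=(1,1)
5. t=5 → T at (5,9); v=(1,-1)
6. t=4 → R at (9,5); v=(-1,-1)
7. t=5 → B at (4,0); v=(-1,1)
8. t=4 → L at (0,4); v=(1,1)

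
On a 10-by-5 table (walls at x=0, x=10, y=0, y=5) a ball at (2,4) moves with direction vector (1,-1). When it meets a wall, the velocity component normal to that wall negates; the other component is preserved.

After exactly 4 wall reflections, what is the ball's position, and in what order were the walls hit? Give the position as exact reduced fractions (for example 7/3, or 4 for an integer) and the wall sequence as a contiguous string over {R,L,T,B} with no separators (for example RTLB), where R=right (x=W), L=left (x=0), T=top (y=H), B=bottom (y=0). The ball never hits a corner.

Final position: (4,0)
Wall sequence: BRTB

1. t=4 → B at (6,0); v=(1,1)
2. t=4 → R at (10,4); v=(-1,1)
3. t=1 → T at (9,5); v=(-1,-1)
4. t=5 → B at (4,0); v=(-1,1)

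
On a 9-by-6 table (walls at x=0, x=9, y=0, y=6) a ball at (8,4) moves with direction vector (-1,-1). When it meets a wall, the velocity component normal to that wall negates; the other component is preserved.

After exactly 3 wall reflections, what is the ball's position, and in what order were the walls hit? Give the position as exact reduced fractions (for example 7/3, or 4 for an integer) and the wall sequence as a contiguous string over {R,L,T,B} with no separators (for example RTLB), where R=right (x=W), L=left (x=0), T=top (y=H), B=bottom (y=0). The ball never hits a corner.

Final position: (2,6)
Wall sequence: BLT

1. t=4 → B at (4,0); v=(-1,1)
2. t=4 → L at (0,4); v=(1,1)
3. t=2 → T at (2,6); v=(1,-1)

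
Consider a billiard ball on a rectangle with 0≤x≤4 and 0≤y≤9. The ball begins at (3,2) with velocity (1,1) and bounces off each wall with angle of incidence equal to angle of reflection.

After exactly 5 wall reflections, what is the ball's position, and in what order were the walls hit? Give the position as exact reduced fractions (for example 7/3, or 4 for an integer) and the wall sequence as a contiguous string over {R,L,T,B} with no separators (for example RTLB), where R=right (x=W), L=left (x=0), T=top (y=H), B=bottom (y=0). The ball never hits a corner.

1. t=1 → R at (4,3); v=(-1,1)
2. t=4 → L at (0,7); v=(1,1)
3. t=2 → T at (2,9); v=(1,-1)
4. t=2 → R at (4,7); v=(-1,-1)
5. t=4 → L at (0,3); v=(1,-1)

Final position: (0,3)
Wall sequence: RLTRL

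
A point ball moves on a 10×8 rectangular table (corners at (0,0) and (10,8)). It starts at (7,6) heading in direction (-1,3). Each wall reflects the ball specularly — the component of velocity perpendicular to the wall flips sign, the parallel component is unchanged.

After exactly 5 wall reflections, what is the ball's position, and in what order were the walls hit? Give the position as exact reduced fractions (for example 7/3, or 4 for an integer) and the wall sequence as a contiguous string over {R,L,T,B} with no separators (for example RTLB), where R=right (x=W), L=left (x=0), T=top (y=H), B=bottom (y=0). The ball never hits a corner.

Final position: (5/3,0)
Wall sequence: TBTLB

1. t=2/3 → T at (19/3,8); v=(-1,-3)
2. t=8/3 → B at (11/3,0); v=(-1,3)
3. t=8/3 → T at (1,8); v=(-1,-3)
4. t=1 → L at (0,5); v=(1,-3)
5. t=5/3 → B at (5/3,0); v=(1,3)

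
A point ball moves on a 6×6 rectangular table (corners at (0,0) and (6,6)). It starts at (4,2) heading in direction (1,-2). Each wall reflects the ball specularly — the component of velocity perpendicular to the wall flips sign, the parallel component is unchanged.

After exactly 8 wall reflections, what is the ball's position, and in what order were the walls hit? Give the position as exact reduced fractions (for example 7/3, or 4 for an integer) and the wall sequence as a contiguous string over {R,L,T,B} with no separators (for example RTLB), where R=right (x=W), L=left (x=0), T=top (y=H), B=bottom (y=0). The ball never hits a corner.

Final position: (6,2)
Wall sequence: BRTBLTBR

1. t=1 → B at (5,0); v=(1,2)
2. t=1 → R at (6,2); v=(-1,2)
3. t=2 → T at (4,6); v=(-1,-2)
4. t=3 → B at (1,0); v=(-1,2)
5. t=1 → L at (0,2); v=(1,2)
6. t=2 → T at (2,6); v=(1,-2)
7. t=3 → B at (5,0); v=(1,2)
8. t=1 → R at (6,2); v=(-1,2)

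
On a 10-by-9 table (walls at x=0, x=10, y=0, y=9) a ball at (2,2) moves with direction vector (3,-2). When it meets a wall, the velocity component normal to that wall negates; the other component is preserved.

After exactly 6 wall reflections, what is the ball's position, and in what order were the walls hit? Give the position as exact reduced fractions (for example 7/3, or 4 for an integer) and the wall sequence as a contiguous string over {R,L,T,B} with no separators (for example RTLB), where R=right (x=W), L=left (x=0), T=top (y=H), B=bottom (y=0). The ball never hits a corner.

1. t=1 → B at (5,0); v=(3,2)
2. t=5/3 → R at (10,10/3); v=(-3,2)
3. t=17/6 → T at (3/2,9); v=(-3,-2)
4. t=1/2 → L at (0,8); v=(3,-2)
5. t=10/3 → R at (10,4/3); v=(-3,-2)
6. t=2/3 → B at (8,0); v=(-3,2)

Final position: (8,0)
Wall sequence: BRTLRB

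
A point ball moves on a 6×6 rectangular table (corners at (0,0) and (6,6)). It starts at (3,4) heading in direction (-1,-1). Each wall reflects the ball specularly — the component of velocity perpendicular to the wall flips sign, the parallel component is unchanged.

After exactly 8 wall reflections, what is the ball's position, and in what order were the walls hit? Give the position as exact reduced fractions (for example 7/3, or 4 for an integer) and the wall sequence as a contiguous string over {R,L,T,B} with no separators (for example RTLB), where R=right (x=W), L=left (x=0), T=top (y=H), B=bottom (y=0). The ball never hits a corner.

1. t=3 → L at (0,1); v=(1,-1)
2. t=1 → B at (1,0); v=(1,1)
3. t=5 → R at (6,5); v=(-1,1)
4. t=1 → T at (5,6); v=(-1,-1)
5. t=5 → L at (0,1); v=(1,-1)
6. t=1 → B at (1,0); v=(1,1)
7. t=5 → R at (6,5); v=(-1,1)
8. t=1 → T at (5,6); v=(-1,-1)

Final position: (5,6)
Wall sequence: LBRTLBRT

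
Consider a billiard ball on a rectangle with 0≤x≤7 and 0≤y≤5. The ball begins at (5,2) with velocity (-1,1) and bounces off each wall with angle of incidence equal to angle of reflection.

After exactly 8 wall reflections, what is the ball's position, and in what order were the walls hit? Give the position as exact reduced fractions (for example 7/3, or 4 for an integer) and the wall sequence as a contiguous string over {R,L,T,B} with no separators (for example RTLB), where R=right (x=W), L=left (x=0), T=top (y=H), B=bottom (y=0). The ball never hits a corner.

1. t=3 → T at (2,5); v=(-1,-1)
2. t=2 → L at (0,3); v=(1,-1)
3. t=3 → B at (3,0); v=(1,1)
4. t=4 → R at (7,4); v=(-1,1)
5. t=1 → T at (6,5); v=(-1,-1)
6. t=5 → B at (1,0); v=(-1,1)
7. t=1 → L at (0,1); v=(1,1)
8. t=4 → T at (4,5); v=(1,-1)

Final position: (4,5)
Wall sequence: TLBRTBLT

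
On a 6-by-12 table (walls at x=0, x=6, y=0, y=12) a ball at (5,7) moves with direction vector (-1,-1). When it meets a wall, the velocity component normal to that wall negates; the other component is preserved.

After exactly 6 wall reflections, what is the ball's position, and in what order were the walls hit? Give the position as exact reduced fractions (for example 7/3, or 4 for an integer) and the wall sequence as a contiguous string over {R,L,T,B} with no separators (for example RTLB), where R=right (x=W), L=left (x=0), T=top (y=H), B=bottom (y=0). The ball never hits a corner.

Final position: (6,8)
Wall sequence: LBRLTR

1. t=5 → L at (0,2); v=(1,-1)
2. t=2 → B at (2,0); v=(1,1)
3. t=4 → R at (6,4); v=(-1,1)
4. t=6 → L at (0,10); v=(1,1)
5. t=2 → T at (2,12); v=(1,-1)
6. t=4 → R at (6,8); v=(-1,-1)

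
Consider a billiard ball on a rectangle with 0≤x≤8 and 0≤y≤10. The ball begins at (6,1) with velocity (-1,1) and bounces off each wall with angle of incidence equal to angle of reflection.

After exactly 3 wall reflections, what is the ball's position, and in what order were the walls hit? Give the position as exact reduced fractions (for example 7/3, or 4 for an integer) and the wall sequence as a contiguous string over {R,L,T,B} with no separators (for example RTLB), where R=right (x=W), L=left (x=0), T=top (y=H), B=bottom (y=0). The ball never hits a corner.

1. t=6 → L at (0,7); v=(1,1)
2. t=3 → T at (3,10); v=(1,-1)
3. t=5 → R at (8,5); v=(-1,-1)

Final position: (8,5)
Wall sequence: LTR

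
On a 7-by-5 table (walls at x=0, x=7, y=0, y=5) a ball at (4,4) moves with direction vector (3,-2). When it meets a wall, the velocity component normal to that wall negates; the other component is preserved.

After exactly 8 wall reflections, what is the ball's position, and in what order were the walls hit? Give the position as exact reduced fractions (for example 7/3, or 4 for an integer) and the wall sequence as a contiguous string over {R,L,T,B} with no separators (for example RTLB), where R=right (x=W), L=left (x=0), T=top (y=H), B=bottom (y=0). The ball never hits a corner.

Final position: (9/2,5)
Wall sequence: RBLTRBLT

1. t=1 → R at (7,2); v=(-3,-2)
2. t=1 → B at (4,0); v=(-3,2)
3. t=4/3 → L at (0,8/3); v=(3,2)
4. t=7/6 → T at (7/2,5); v=(3,-2)
5. t=7/6 → R at (7,8/3); v=(-3,-2)
6. t=4/3 → B at (3,0); v=(-3,2)
7. t=1 → L at (0,2); v=(3,2)
8. t=3/2 → T at (9/2,5); v=(3,-2)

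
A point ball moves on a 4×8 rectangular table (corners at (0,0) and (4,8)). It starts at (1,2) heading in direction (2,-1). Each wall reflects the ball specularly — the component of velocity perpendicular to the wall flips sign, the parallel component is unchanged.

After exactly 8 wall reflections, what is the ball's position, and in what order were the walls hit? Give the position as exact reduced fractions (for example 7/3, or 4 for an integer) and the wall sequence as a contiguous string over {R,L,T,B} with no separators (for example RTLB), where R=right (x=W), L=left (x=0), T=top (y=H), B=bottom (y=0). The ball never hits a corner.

1. t=3/2 → R at (4,1/2); v=(-2,-1)
2. t=1/2 → B at (3,0); v=(-2,1)
3. t=3/2 → L at (0,3/2); v=(2,1)
4. t=2 → R at (4,7/2); v=(-2,1)
5. t=2 → L at (0,11/2); v=(2,1)
6. t=2 → R at (4,15/2); v=(-2,1)
7. t=1/2 → T at (3,8); v=(-2,-1)
8. t=3/2 → L at (0,13/2); v=(2,-1)

Final position: (0,13/2)
Wall sequence: RBLRLRTL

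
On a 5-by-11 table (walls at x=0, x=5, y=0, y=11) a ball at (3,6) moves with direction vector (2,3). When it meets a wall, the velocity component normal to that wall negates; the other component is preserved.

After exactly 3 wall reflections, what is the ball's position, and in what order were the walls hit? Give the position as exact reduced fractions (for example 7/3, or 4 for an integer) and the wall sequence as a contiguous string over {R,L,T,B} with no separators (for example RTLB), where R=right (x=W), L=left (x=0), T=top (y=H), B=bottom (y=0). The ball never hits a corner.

Final position: (0,11/2)
Wall sequence: RTL

1. t=1 → R at (5,9); v=(-2,3)
2. t=2/3 → T at (11/3,11); v=(-2,-3)
3. t=11/6 → L at (0,11/2); v=(2,-3)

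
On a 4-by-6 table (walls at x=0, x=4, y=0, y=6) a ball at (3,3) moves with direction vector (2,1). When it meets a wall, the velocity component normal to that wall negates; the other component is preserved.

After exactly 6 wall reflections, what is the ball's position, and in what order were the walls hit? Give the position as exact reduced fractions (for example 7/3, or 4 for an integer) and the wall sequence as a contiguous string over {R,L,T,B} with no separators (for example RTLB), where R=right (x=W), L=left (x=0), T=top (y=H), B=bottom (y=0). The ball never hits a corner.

1. t=1/2 → R at (4,7/2); v=(-2,1)
2. t=2 → L at (0,11/2); v=(2,1)
3. t=1/2 → T at (1,6); v=(2,-1)
4. t=3/2 → R at (4,9/2); v=(-2,-1)
5. t=2 → L at (0,5/2); v=(2,-1)
6. t=2 → R at (4,1/2); v=(-2,-1)

Final position: (4,1/2)
Wall sequence: RLTRLR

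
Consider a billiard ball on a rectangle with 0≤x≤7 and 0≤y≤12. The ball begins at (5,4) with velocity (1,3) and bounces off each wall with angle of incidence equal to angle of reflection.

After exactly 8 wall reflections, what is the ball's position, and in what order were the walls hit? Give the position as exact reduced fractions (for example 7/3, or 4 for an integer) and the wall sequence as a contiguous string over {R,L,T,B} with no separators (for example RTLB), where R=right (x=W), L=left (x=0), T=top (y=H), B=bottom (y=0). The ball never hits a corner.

Final position: (13/3,12)
Wall sequence: RTBLTBRT

1. t=2 → R at (7,10); v=(-1,3)
2. t=2/3 → T at (19/3,12); v=(-1,-3)
3. t=4 → B at (7/3,0); v=(-1,3)
4. t=7/3 → L at (0,7); v=(1,3)
5. t=5/3 → T at (5/3,12); v=(1,-3)
6. t=4 → B at (17/3,0); v=(1,3)
7. t=4/3 → R at (7,4); v=(-1,3)
8. t=8/3 → T at (13/3,12); v=(-1,-3)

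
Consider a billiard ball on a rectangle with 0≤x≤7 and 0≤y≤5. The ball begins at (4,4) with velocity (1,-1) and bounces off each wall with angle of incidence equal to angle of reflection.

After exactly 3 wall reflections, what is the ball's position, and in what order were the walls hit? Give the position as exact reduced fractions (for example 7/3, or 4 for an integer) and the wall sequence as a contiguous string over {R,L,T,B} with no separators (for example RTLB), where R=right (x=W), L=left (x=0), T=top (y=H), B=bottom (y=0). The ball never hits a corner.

Final position: (1,5)
Wall sequence: RBT

1. t=3 → R at (7,1); v=(-1,-1)
2. t=1 → B at (6,0); v=(-1,1)
3. t=5 → T at (1,5); v=(-1,-1)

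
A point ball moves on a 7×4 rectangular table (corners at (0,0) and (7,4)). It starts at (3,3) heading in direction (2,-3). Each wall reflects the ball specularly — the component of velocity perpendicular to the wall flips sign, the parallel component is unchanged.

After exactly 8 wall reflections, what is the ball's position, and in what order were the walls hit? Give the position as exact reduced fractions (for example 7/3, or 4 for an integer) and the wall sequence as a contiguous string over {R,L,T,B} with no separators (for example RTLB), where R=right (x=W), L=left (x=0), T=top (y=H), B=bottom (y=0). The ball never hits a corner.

Final position: (13/3,4)
Wall sequence: BRTBTLBT

1. t=1 → B at (5,0); v=(2,3)
2. t=1 → R at (7,3); v=(-2,3)
3. t=1/3 → T at (19/3,4); v=(-2,-3)
4. t=4/3 → B at (11/3,0); v=(-2,3)
5. t=4/3 → T at (1,4); v=(-2,-3)
6. t=1/2 → L at (0,5/2); v=(2,-3)
7. t=5/6 → B at (5/3,0); v=(2,3)
8. t=4/3 → T at (13/3,4); v=(2,-3)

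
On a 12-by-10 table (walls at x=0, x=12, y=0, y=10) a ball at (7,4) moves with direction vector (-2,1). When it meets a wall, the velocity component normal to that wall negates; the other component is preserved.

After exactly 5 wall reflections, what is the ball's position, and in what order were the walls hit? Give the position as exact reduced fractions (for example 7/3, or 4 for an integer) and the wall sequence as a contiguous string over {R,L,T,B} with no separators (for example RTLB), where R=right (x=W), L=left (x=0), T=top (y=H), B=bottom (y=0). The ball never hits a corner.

Final position: (1,0)
Wall sequence: LTRLB

1. t=7/2 → L at (0,15/2); v=(2,1)
2. t=5/2 → T at (5,10); v=(2,-1)
3. t=7/2 → R at (12,13/2); v=(-2,-1)
4. t=6 → L at (0,1/2); v=(2,-1)
5. t=1/2 → B at (1,0); v=(2,1)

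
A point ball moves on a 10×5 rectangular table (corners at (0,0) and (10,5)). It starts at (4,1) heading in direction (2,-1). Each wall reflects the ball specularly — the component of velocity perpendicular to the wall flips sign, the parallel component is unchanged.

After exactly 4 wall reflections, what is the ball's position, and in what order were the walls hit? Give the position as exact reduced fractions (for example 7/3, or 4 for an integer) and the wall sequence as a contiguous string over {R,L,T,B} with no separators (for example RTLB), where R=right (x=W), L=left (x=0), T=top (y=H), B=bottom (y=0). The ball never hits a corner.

Final position: (0,3)
Wall sequence: BRTL

1. t=1 → B at (6,0); v=(2,1)
2. t=2 → R at (10,2); v=(-2,1)
3. t=3 → T at (4,5); v=(-2,-1)
4. t=2 → L at (0,3); v=(2,-1)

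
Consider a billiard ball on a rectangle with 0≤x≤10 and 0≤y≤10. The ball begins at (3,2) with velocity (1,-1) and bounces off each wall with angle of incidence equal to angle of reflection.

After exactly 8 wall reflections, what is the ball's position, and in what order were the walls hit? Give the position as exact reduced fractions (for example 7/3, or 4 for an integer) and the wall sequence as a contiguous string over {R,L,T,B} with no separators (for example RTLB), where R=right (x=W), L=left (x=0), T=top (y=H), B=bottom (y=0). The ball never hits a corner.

Final position: (0,5)
Wall sequence: BRTLBRTL

1. t=2 → B at (5,0); v=(1,1)
2. t=5 → R at (10,5); v=(-1,1)
3. t=5 → T at (5,10); v=(-1,-1)
4. t=5 → L at (0,5); v=(1,-1)
5. t=5 → B at (5,0); v=(1,1)
6. t=5 → R at (10,5); v=(-1,1)
7. t=5 → T at (5,10); v=(-1,-1)
8. t=5 → L at (0,5); v=(1,-1)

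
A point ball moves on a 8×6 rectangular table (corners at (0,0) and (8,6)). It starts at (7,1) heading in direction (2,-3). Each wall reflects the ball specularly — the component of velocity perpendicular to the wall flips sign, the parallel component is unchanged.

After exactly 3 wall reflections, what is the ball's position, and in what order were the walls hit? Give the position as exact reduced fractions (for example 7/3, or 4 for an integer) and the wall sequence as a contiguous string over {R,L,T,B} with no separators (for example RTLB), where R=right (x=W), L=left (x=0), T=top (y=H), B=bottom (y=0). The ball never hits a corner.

1. t=1/3 → B at (23/3,0); v=(2,3)
2. t=1/6 → R at (8,1/2); v=(-2,3)
3. t=11/6 → T at (13/3,6); v=(-2,-3)

Final position: (13/3,6)
Wall sequence: BRT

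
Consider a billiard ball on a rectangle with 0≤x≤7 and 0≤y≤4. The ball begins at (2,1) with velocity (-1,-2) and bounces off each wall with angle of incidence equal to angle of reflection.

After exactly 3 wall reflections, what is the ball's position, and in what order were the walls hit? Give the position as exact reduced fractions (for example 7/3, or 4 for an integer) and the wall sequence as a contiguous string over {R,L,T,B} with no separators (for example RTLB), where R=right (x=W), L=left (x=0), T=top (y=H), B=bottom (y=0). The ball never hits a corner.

Final position: (1/2,4)
Wall sequence: BLT

1. t=1/2 → B at (3/2,0); v=(-1,2)
2. t=3/2 → L at (0,3); v=(1,2)
3. t=1/2 → T at (1/2,4); v=(1,-2)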